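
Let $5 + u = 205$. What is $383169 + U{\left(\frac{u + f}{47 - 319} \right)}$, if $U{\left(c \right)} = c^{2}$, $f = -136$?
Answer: $\frac{110735857}{289} \approx 3.8317 \cdot 10^{5}$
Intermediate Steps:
$u = 200$ ($u = -5 + 205 = 200$)
$383169 + U{\left(\frac{u + f}{47 - 319} \right)} = 383169 + \left(\frac{200 - 136}{47 - 319}\right)^{2} = 383169 + \left(\frac{64}{-272}\right)^{2} = 383169 + \left(64 \left(- \frac{1}{272}\right)\right)^{2} = 383169 + \left(- \frac{4}{17}\right)^{2} = 383169 + \frac{16}{289} = \frac{110735857}{289}$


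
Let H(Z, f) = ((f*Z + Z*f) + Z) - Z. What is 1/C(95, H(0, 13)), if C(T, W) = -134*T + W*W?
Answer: -1/12730 ≈ -7.8555e-5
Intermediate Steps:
H(Z, f) = 2*Z*f (H(Z, f) = ((Z*f + Z*f) + Z) - Z = (2*Z*f + Z) - Z = (Z + 2*Z*f) - Z = 2*Z*f)
C(T, W) = W² - 134*T (C(T, W) = -134*T + W² = W² - 134*T)
1/C(95, H(0, 13)) = 1/((2*0*13)² - 134*95) = 1/(0² - 12730) = 1/(0 - 12730) = 1/(-12730) = -1/12730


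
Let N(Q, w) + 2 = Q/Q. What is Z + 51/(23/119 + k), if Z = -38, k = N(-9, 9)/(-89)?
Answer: 152611/722 ≈ 211.37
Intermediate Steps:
N(Q, w) = -1 (N(Q, w) = -2 + Q/Q = -2 + 1 = -1)
k = 1/89 (k = -1/(-89) = -1*(-1/89) = 1/89 ≈ 0.011236)
Z + 51/(23/119 + k) = -38 + 51/(23/119 + 1/89) = -38 + 51/(2166/10591) = -38 + (10591/2166)*51 = -38 + 180047/722 = 152611/722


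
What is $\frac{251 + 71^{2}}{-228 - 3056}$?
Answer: $- \frac{1323}{821} \approx -1.6115$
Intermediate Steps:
$\frac{251 + 71^{2}}{-228 - 3056} = \frac{251 + 5041}{-3284} = 5292 \left(- \frac{1}{3284}\right) = - \frac{1323}{821}$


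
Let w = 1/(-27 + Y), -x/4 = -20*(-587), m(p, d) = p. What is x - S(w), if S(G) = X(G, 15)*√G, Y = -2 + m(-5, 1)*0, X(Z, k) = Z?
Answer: -46960 + I*√29/841 ≈ -46960.0 + 0.0064033*I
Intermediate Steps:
x = -46960 (x = -(-80)*(-587) = -4*11740 = -46960)
Y = -2 (Y = -2 - 5*0 = -2 + 0 = -2)
w = -1/29 (w = 1/(-27 - 2) = 1/(-29) = -1/29 ≈ -0.034483)
S(G) = G^(3/2) (S(G) = G*√G = G^(3/2))
x - S(w) = -46960 - (-1/29)^(3/2) = -46960 - (-1)*I*√29/841 = -46960 + I*√29/841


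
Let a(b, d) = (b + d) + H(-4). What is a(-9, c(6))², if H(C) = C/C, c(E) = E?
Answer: 4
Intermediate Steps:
H(C) = 1
a(b, d) = 1 + b + d (a(b, d) = (b + d) + 1 = 1 + b + d)
a(-9, c(6))² = (1 - 9 + 6)² = (-2)² = 4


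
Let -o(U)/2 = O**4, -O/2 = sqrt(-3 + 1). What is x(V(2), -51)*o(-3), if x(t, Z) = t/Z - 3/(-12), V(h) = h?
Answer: -1376/51 ≈ -26.980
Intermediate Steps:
O = -2*I*sqrt(2) (O = -2*sqrt(-3 + 1) = -2*I*sqrt(2) ≈ -2.8284*I)
o(U) = -128 (o(U) = -2*(-2*I*sqrt(2))**4 = -2*64 = -128)
x(t, Z) = 1/4 + t/Z (x(t, Z) = t/Z - 3*(-1/12) = t/Z + 1/4 = 1/4 + t/Z)
x(V(2), -51)*o(-3) = ((2 + (1/4)*(-51))/(-51))*(-128) = -(2 - 51/4)/51*(-128) = -1/51*(-43/4)*(-128) = (43/204)*(-128) = -1376/51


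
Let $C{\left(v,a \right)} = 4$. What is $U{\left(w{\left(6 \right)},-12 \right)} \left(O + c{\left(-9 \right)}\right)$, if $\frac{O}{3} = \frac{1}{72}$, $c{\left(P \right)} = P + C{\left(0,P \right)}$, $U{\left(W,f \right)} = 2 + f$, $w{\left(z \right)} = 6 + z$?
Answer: $\frac{595}{12} \approx 49.583$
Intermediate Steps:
$c{\left(P \right)} = 4 + P$ ($c{\left(P \right)} = P + 4 = 4 + P$)
$O = \frac{1}{24}$ ($O = \frac{3}{72} = 3 \cdot \frac{1}{72} = \frac{1}{24} \approx 0.041667$)
$U{\left(w{\left(6 \right)},-12 \right)} \left(O + c{\left(-9 \right)}\right) = \left(2 - 12\right) \left(\frac{1}{24} + \left(4 - 9\right)\right) = - 10 \left(\frac{1}{24} - 5\right) = \left(-10\right) \left(- \frac{119}{24}\right) = \frac{595}{12}$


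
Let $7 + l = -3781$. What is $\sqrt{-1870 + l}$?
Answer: $i \sqrt{5658} \approx 75.22 i$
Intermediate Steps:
$l = -3788$ ($l = -7 - 3781 = -3788$)
$\sqrt{-1870 + l} = \sqrt{-1870 - 3788} = \sqrt{-5658} = i \sqrt{5658}$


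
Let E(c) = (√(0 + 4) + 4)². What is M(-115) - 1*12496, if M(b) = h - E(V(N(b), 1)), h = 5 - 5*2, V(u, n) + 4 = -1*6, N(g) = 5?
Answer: -12537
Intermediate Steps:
V(u, n) = -10 (V(u, n) = -4 - 1*6 = -4 - 6 = -10)
E(c) = 36 (E(c) = (√4 + 4)² = (2 + 4)² = 6² = 36)
h = -5 (h = 5 - 10 = -5)
M(b) = -41 (M(b) = -5 - 1*36 = -5 - 36 = -41)
M(-115) - 1*12496 = -41 - 1*12496 = -41 - 12496 = -12537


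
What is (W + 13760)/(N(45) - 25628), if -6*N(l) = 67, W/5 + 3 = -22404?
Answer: 117930/30767 ≈ 3.8330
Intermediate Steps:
W = -112035 (W = -15 + 5*(-22404) = -15 - 112020 = -112035)
N(l) = -67/6 (N(l) = -1/6*67 = -67/6)
(W + 13760)/(N(45) - 25628) = (-112035 + 13760)/(-67/6 - 25628) = -98275/(-153835/6) = -98275*(-6/153835) = 117930/30767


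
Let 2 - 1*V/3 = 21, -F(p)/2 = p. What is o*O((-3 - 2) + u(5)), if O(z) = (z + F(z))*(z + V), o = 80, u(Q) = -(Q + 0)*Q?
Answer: -208800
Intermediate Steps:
F(p) = -2*p
u(Q) = -Q**2 (u(Q) = -Q*Q = -Q**2)
V = -57 (V = 6 - 3*21 = 6 - 63 = -57)
O(z) = -z*(-57 + z) (O(z) = (z - 2*z)*(z - 57) = (-z)*(-57 + z) = -z*(-57 + z))
o*O((-3 - 2) + u(5)) = 80*(((-3 - 2) - 1*5**2)*(57 - ((-3 - 2) - 1*5**2))) = 80*((-5 - 1*25)*(57 - (-5 - 1*25))) = 80*((-5 - 25)*(57 - (-5 - 25))) = 80*(-30*(57 - 1*(-30))) = 80*(-30*(57 + 30)) = 80*(-30*87) = 80*(-2610) = -208800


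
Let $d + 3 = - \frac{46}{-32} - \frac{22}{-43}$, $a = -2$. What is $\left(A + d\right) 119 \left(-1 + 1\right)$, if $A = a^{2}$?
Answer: $0$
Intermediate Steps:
$d = - \frac{723}{688}$ ($d = -3 - \left(- \frac{23}{16} - \frac{22}{43}\right) = -3 - - \frac{1341}{688} = -3 + \left(\frac{23}{16} + \frac{22}{43}\right) = -3 + \frac{1341}{688} = - \frac{723}{688} \approx -1.0509$)
$A = 4$ ($A = \left(-2\right)^{2} = 4$)
$\left(A + d\right) 119 \left(-1 + 1\right) = \left(4 - \frac{723}{688}\right) 119 \left(-1 + 1\right) = \frac{2029}{688} \cdot 119 \cdot 0 = \frac{241451}{688} \cdot 0 = 0$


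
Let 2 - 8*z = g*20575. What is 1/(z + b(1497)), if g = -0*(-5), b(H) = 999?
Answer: 4/3997 ≈ 0.0010008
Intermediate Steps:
g = 0 (g = -10*0 = 0)
z = 1/4 (z = 1/4 - 0*20575 = 1/4 - 1/8*0 = 1/4 + 0 = 1/4 ≈ 0.25000)
1/(z + b(1497)) = 1/(1/4 + 999) = 1/(3997/4) = 4/3997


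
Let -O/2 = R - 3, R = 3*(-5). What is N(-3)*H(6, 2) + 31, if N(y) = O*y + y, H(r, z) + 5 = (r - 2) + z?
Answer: -80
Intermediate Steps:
H(r, z) = -7 + r + z (H(r, z) = -5 + ((r - 2) + z) = -5 + ((-2 + r) + z) = -5 + (-2 + r + z) = -7 + r + z)
R = -15
O = 36 (O = -2*(-15 - 3) = -2*(-18) = 36)
N(y) = 37*y (N(y) = 36*y + y = 37*y)
N(-3)*H(6, 2) + 31 = (37*(-3))*(-7 + 6 + 2) + 31 = -111*1 + 31 = -111 + 31 = -80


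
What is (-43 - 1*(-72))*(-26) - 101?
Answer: -855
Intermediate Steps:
(-43 - 1*(-72))*(-26) - 101 = (-43 + 72)*(-26) - 101 = 29*(-26) - 101 = -754 - 101 = -855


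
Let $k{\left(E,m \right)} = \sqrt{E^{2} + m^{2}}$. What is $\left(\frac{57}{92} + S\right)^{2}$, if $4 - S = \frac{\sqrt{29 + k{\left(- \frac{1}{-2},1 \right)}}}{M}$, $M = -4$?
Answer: $\frac{\left(850 + 23 \sqrt{2} \sqrt{58 + \sqrt{5}}\right)^{2}}{33856} \approx 35.899$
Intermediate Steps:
$S = 4 + \frac{\sqrt{29 + \frac{\sqrt{5}}{2}}}{4}$ ($S = 4 - \frac{\sqrt{29 + \sqrt{\left(- \frac{1}{-2}\right)^{2} + 1^{2}}}}{-4} = 4 - \sqrt{29 + \sqrt{\left(\left(-1\right) \left(- \frac{1}{2}\right)\right)^{2} + 1}} \left(- \frac{1}{4}\right) = 4 - \sqrt{29 + \sqrt{\left(\frac{1}{2}\right)^{2} + 1}} \left(- \frac{1}{4}\right) = 4 - \sqrt{29 + \sqrt{\frac{1}{4} + 1}} \left(- \frac{1}{4}\right) = 4 - \sqrt{29 + \sqrt{\frac{5}{4}}} \left(- \frac{1}{4}\right) = 4 - \sqrt{29 + \frac{\sqrt{5}}{2}} \left(- \frac{1}{4}\right) = 4 - - \frac{\sqrt{29 + \frac{\sqrt{5}}{2}}}{4} = 4 + \frac{\sqrt{29 + \frac{\sqrt{5}}{2}}}{4} \approx 5.372$)
$\left(\frac{57}{92} + S\right)^{2} = \left(\frac{57}{92} + \left(4 + \frac{\sqrt{116 + 2 \sqrt{5}}}{8}\right)\right)^{2} = \left(\frac{425}{92} + \frac{\sqrt{116 + 2 \sqrt{5}}}{8}\right)^{2}$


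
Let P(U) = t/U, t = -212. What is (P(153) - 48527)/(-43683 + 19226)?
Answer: 7424843/3741921 ≈ 1.9842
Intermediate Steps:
P(U) = -212/U
(P(153) - 48527)/(-43683 + 19226) = (-212/153 - 48527)/(-43683 + 19226) = (-212*1/153 - 48527)/(-24457) = (-212/153 - 48527)*(-1/24457) = -7424843/153*(-1/24457) = 7424843/3741921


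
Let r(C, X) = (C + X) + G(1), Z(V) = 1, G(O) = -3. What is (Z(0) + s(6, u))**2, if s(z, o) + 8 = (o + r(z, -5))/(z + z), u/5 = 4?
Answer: 121/4 ≈ 30.250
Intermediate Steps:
u = 20 (u = 5*4 = 20)
r(C, X) = -3 + C + X (r(C, X) = (C + X) - 3 = -3 + C + X)
s(z, o) = -8 + (-8 + o + z)/(2*z) (s(z, o) = -8 + (o + (-3 + z - 5))/(z + z) = -8 + (o + (-8 + z))/((2*z)) = -8 + (-8 + o + z)*(1/(2*z)) = -8 + (-8 + o + z)/(2*z))
(Z(0) + s(6, u))**2 = (1 + (1/2)*(-8 + 20 - 15*6)/6)**2 = (1 + (1/2)*(1/6)*(-8 + 20 - 90))**2 = (1 + (1/2)*(1/6)*(-78))**2 = (1 - 13/2)**2 = (-11/2)**2 = 121/4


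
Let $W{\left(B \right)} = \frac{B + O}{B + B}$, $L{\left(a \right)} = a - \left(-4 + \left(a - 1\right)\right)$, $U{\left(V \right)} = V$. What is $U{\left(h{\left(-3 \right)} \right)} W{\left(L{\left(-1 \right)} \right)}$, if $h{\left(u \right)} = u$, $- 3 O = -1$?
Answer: $- \frac{8}{5} \approx -1.6$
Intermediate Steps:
$O = \frac{1}{3}$ ($O = \left(- \frac{1}{3}\right) \left(-1\right) = \frac{1}{3} \approx 0.33333$)
$L{\left(a \right)} = 5$ ($L{\left(a \right)} = a - \left(-4 + \left(a - 1\right)\right) = a - \left(-4 + \left(-1 + a\right)\right) = a - \left(-5 + a\right) = 5$)
$W{\left(B \right)} = \frac{\frac{1}{3} + B}{2 B}$ ($W{\left(B \right)} = \frac{B + \frac{1}{3}}{B + B} = \frac{\frac{1}{3} + B}{2 B}$)
$U{\left(h{\left(-3 \right)} \right)} W{\left(L{\left(-1 \right)} \right)} = - 3 \frac{1 + 3 \cdot 5}{6 \cdot 5} = - 3 \cdot \frac{1}{6} \cdot \frac{1}{5} \left(1 + 15\right) = - 3 \cdot \frac{1}{6} \cdot \frac{1}{5} \cdot 16 = \left(-3\right) \frac{8}{15} = - \frac{8}{5}$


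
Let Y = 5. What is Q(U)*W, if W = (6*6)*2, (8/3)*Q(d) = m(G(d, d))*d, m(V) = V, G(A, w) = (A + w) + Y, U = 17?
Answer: 17901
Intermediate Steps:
G(A, w) = 5 + A + w (G(A, w) = (A + w) + 5 = 5 + A + w)
Q(d) = 3*d*(5 + 2*d)/8 (Q(d) = 3*((5 + d + d)*d)/8 = 3*((5 + 2*d)*d)/8 = 3*(d*(5 + 2*d))/8 = 3*d*(5 + 2*d)/8)
W = 72 (W = 36*2 = 72)
Q(U)*W = ((3/8)*17*(5 + 2*17))*72 = ((3/8)*17*(5 + 34))*72 = ((3/8)*17*39)*72 = (1989/8)*72 = 17901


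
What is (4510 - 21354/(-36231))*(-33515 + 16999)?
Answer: -899698992208/12077 ≈ -7.4497e+7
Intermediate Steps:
(4510 - 21354/(-36231))*(-33515 + 16999) = (4510 - 21354*(-1/36231))*(-16516) = (4510 + 7118/12077)*(-16516) = (54474388/12077)*(-16516) = -899698992208/12077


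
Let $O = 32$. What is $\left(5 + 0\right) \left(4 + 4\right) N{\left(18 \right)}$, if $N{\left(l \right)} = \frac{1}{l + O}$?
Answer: $\frac{4}{5} \approx 0.8$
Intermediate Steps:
$N{\left(l \right)} = \frac{1}{32 + l}$ ($N{\left(l \right)} = \frac{1}{l + 32} = \frac{1}{32 + l}$)
$\left(5 + 0\right) \left(4 + 4\right) N{\left(18 \right)} = \frac{\left(5 + 0\right) \left(4 + 4\right)}{32 + 18} = \frac{5 \cdot 8}{50} = 40 \cdot \frac{1}{50} = \frac{4}{5}$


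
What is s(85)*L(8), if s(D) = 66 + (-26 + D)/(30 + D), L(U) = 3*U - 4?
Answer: 30596/23 ≈ 1330.3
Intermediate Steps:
L(U) = -4 + 3*U
s(D) = 66 + (-26 + D)/(30 + D)
s(85)*L(8) = ((1954 + 67*85)/(30 + 85))*(-4 + 3*8) = ((1954 + 5695)/115)*(-4 + 24) = ((1/115)*7649)*20 = (7649/115)*20 = 30596/23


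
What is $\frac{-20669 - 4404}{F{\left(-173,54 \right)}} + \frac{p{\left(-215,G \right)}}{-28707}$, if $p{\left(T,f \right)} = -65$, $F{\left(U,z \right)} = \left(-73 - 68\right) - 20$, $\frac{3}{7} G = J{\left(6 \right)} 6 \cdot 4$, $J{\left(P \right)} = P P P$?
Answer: $\frac{102825868}{660261} \approx 155.74$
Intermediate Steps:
$J{\left(P \right)} = P^{3}$ ($J{\left(P \right)} = P^{2} P = P^{3}$)
$G = 12096$ ($G = \frac{7 \cdot 6^{3} \cdot 6 \cdot 4}{3} = \frac{7 \cdot 216 \cdot 6 \cdot 4}{3} = \frac{7 \cdot 1296 \cdot 4}{3} = \frac{7}{3} \cdot 5184 = 12096$)
$F{\left(U,z \right)} = -161$ ($F{\left(U,z \right)} = -141 - 20 = -161$)
$\frac{-20669 - 4404}{F{\left(-173,54 \right)}} + \frac{p{\left(-215,G \right)}}{-28707} = \frac{-20669 - 4404}{-161} - \frac{65}{-28707} = \left(-25073\right) \left(- \frac{1}{161}\right) - - \frac{65}{28707} = \frac{25073}{161} + \frac{65}{28707} = \frac{102825868}{660261}$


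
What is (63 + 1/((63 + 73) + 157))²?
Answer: 340771600/85849 ≈ 3969.4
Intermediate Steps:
(63 + 1/((63 + 73) + 157))² = (63 + 1/(136 + 157))² = (63 + 1/293)² = (18460/293)² = 340771600/85849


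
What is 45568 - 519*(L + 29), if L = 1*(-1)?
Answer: 31036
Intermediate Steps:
L = -1
45568 - 519*(L + 29) = 45568 - 519*(-1 + 29) = 45568 - 519*28 = 45568 - 1*14532 = 45568 - 14532 = 31036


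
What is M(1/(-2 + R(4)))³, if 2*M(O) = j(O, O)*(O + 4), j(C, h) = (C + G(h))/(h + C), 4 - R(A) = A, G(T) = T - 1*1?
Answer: 343/8 ≈ 42.875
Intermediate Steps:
G(T) = -1 + T (G(T) = T - 1 = -1 + T)
R(A) = 4 - A
j(C, h) = (-1 + C + h)/(C + h) (j(C, h) = (C + (-1 + h))/(h + C) = (-1 + C + h)/(C + h))
M(O) = (-1 + 2*O)*(4 + O)/(4*O) (M(O) = (((-1 + O + O)/(O + O))*(O + 4))/2 = (((-1 + 2*O)/((2*O)))*(4 + O))/2 = (((1/(2*O))*(-1 + 2*O))*(4 + O))/2 = (((-1 + 2*O)/(2*O))*(4 + O))/2 = ((-1 + 2*O)*(4 + O)/(2*O))/2 = (-1 + 2*O)*(4 + O)/(4*O))
M(1/(-2 + R(4)))³ = (7/4 + 1/(2*(-2 + (4 - 1*4))) - 1/(1/(-2 + (4 - 1*4))))³ = (7/4 + 1/(2*(-2 + (4 - 4))) - 1/(1/(-2 + (4 - 4))))³ = (7/4 + 1/(2*(-2 + 0)) - 1/(1/(-2 + 0)))³ = (7/4 + (½)/(-2) - 1/(1/(-2)))³ = (7/4 + (½)*(-½) - 1/(-½))³ = (7/4 - ¼ - 1*(-2))³ = (7/4 - ¼ + 2)³ = (7/2)³ = 343/8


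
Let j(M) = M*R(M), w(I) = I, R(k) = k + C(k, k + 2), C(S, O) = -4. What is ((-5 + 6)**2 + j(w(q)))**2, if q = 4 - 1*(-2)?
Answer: 169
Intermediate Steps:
q = 6 (q = 4 + 2 = 6)
R(k) = -4 + k (R(k) = k - 4 = -4 + k)
j(M) = M*(-4 + M)
((-5 + 6)**2 + j(w(q)))**2 = ((-5 + 6)**2 + 6*(-4 + 6))**2 = (1**2 + 6*2)**2 = (1 + 12)**2 = 13**2 = 169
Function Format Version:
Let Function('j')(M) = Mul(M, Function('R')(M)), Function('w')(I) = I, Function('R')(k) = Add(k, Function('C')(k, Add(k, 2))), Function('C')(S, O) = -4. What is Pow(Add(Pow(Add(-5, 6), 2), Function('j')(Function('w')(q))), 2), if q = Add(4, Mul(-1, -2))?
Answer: 169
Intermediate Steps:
q = 6 (q = Add(4, 2) = 6)
Function('R')(k) = Add(-4, k) (Function('R')(k) = Add(k, -4) = Add(-4, k))
Function('j')(M) = Mul(M, Add(-4, M))
Pow(Add(Pow(Add(-5, 6), 2), Function('j')(Function('w')(q))), 2) = Pow(Add(Pow(Add(-5, 6), 2), Mul(6, Add(-4, 6))), 2) = Pow(Add(Pow(1, 2), Mul(6, 2)), 2) = Pow(Add(1, 12), 2) = Pow(13, 2) = 169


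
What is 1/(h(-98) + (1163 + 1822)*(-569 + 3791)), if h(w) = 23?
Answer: 1/9617693 ≈ 1.0398e-7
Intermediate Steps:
1/(h(-98) + (1163 + 1822)*(-569 + 3791)) = 1/(23 + (1163 + 1822)*(-569 + 3791)) = 1/(23 + 2985*3222) = 1/(23 + 9617670) = 1/9617693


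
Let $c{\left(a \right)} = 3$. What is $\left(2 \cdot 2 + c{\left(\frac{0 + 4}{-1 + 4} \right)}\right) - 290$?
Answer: $-283$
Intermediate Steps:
$\left(2 \cdot 2 + c{\left(\frac{0 + 4}{-1 + 4} \right)}\right) - 290 = \left(2 \cdot 2 + 3\right) - 290 = \left(4 + 3\right) - 290 = 7 - 290 = -283$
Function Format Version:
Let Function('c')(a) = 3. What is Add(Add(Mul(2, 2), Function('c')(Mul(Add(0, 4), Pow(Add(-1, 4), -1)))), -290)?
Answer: -283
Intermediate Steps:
Add(Add(Mul(2, 2), Function('c')(Mul(Add(0, 4), Pow(Add(-1, 4), -1)))), -290) = Add(Add(Mul(2, 2), 3), -290) = Add(Add(4, 3), -290) = Add(7, -290) = -283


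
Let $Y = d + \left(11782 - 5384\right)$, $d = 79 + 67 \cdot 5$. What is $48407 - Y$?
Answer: $41595$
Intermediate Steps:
$d = 414$ ($d = 79 + 335 = 414$)
$Y = 6812$ ($Y = 414 + \left(11782 - 5384\right) = 414 + 6398 = 6812$)
$48407 - Y = 48407 - 6812 = 41595$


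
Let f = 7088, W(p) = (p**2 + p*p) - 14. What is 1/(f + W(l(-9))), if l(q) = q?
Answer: 1/7236 ≈ 0.00013820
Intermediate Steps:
W(p) = -14 + 2*p**2 (W(p) = (p**2 + p**2) - 14 = 2*p**2 - 14 = -14 + 2*p**2)
1/(f + W(l(-9))) = 1/(7088 + (-14 + 2*(-9)**2)) = 1/(7088 + (-14 + 2*81)) = 1/(7088 + (-14 + 162)) = 1/(7088 + 148) = 1/7236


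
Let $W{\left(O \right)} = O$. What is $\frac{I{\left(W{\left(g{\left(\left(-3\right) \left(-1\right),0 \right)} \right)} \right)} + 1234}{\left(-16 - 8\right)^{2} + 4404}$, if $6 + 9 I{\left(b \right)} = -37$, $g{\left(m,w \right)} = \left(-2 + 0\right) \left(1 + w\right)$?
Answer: $\frac{11063}{44820} \approx 0.24683$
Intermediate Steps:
$g{\left(m,w \right)} = -2 - 2 w$ ($g{\left(m,w \right)} = - 2 \left(1 + w\right) = -2 - 2 w$)
$I{\left(b \right)} = - \frac{43}{9}$ ($I{\left(b \right)} = - \frac{2}{3} + \frac{1}{9} \left(-37\right) = - \frac{2}{3} - \frac{37}{9} = - \frac{43}{9}$)
$\frac{I{\left(W{\left(g{\left(\left(-3\right) \left(-1\right),0 \right)} \right)} \right)} + 1234}{\left(-16 - 8\right)^{2} + 4404} = \frac{- \frac{43}{9} + 1234}{\left(-16 - 8\right)^{2} + 4404} = \frac{11063}{9 \left(\left(-24\right)^{2} + 4404\right)} = \frac{11063}{9 \left(576 + 4404\right)} = \frac{11063}{9 \cdot 4980} = \frac{11063}{9} \cdot \frac{1}{4980} = \frac{11063}{44820}$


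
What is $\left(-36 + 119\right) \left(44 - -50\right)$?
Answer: $7802$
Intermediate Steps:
$\left(-36 + 119\right) \left(44 - -50\right) = 83 \left(44 + 50\right) = 83 \cdot 94 = 7802$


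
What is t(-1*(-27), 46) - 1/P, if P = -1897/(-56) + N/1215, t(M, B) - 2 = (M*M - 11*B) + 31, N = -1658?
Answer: 80886536/316001 ≈ 255.97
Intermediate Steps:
t(M, B) = 33 + M² - 11*B (t(M, B) = 2 + ((M*M - 11*B) + 31) = 2 + ((M² - 11*B) + 31) = 2 + (31 + M² - 11*B) = 33 + M² - 11*B)
P = 316001/9720 (P = -1897/(-56) - 1658/1215 = -1897*(-1/56) - 1658*1/1215 = 271/8 - 1658/1215 = 316001/9720 ≈ 32.510)
t(-1*(-27), 46) - 1/P = (33 + (-1*(-27))² - 11*46) - 1/316001/9720 = (33 + 27² - 506) - 1*9720/316001 = (33 + 729 - 506) - 9720/316001 = 256 - 9720/316001 = 80886536/316001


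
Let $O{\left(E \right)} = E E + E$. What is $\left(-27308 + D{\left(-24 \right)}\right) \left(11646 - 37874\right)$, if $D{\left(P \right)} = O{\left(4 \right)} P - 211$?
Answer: $734357772$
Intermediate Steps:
$O{\left(E \right)} = E + E^{2}$ ($O{\left(E \right)} = E^{2} + E = E + E^{2}$)
$D{\left(P \right)} = -211 + 20 P$ ($D{\left(P \right)} = 4 \left(1 + 4\right) P - 211 = 4 \cdot 5 P - 211 = 20 P - 211 = -211 + 20 P$)
$\left(-27308 + D{\left(-24 \right)}\right) \left(11646 - 37874\right) = \left(-27308 + \left(-211 + 20 \left(-24\right)\right)\right) \left(11646 - 37874\right) = \left(-27308 - 691\right) \left(-26228\right) = \left(-27999\right) \left(-26228\right) = 734357772$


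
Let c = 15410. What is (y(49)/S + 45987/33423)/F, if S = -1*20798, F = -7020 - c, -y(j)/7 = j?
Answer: -64526781/1039453383748 ≈ -6.2078e-5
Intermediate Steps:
y(j) = -7*j
F = -22430 (F = -7020 - 1*15410 = -7020 - 15410 = -22430)
S = -20798
(y(49)/S + 45987/33423)/F = (-7*49/(-20798) + 45987/33423)/(-22430) = (-343*(-1/20798) + 45987*(1/33423))*(-1/22430) = (343/20798 + 15329/11141)*(-1/22430) = (322633905/231710518)*(-1/22430) = -64526781/1039453383748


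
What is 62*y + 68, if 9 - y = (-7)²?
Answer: -2412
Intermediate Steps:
y = -40 (y = 9 - 1*(-7)² = 9 - 1*49 = 9 - 49 = -40)
62*y + 68 = 62*(-40) + 68 = -2480 + 68 = -2412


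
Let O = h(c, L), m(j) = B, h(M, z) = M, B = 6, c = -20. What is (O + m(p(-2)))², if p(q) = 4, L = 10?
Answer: 196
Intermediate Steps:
m(j) = 6
O = -20
(O + m(p(-2)))² = (-20 + 6)² = (-14)² = 196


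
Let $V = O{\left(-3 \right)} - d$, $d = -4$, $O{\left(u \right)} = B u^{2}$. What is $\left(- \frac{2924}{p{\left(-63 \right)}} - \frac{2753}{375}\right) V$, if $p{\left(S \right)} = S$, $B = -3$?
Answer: $- \frac{7076801}{7875} \approx -898.64$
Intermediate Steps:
$O{\left(u \right)} = - 3 u^{2}$
$V = -23$ ($V = - 3 \left(-3\right)^{2} - -4 = \left(-3\right) 9 + 4 = -27 + 4 = -23$)
$\left(- \frac{2924}{p{\left(-63 \right)}} - \frac{2753}{375}\right) V = \left(- \frac{2924}{-63} - \frac{2753}{375}\right) \left(-23\right) = \left(\left(-2924\right) \left(- \frac{1}{63}\right) - \frac{2753}{375}\right) \left(-23\right) = \left(\frac{2924}{63} - \frac{2753}{375}\right) \left(-23\right) = \frac{307687}{7875} \left(-23\right) = - \frac{7076801}{7875}$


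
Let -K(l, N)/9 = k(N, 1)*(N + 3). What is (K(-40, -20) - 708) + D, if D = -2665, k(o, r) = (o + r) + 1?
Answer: -6127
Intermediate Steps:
k(o, r) = 1 + o + r
K(l, N) = -9*(2 + N)*(3 + N) (K(l, N) = -9*(1 + N + 1)*(N + 3) = -9*(2 + N)*(3 + N))
(K(-40, -20) - 708) + D = (-9*(2 - 20)*(3 - 20) - 708) - 2665 = (-9*(-18)*(-17) - 708) - 2665 = (-2754 - 708) - 2665 = -3462 - 2665 = -6127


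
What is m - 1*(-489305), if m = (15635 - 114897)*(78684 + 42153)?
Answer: -11994032989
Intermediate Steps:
m = -11994522294 (m = -99262*120837 = -11994522294)
m - 1*(-489305) = -11994522294 - 1*(-489305) = -11994522294 + 489305 = -11994032989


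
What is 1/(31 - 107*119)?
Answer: -1/12702 ≈ -7.8728e-5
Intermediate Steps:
1/(31 - 107*119) = 1/(31 - 12733) = 1/(-12702) = -1/12702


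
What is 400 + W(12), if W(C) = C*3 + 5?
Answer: 441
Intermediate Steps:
W(C) = 5 + 3*C (W(C) = 3*C + 5 = 5 + 3*C)
400 + W(12) = 400 + (5 + 3*12) = 400 + (5 + 36) = 400 + 41 = 441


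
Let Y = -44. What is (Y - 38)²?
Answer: 6724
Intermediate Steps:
(Y - 38)² = (-44 - 38)² = (-82)² = 6724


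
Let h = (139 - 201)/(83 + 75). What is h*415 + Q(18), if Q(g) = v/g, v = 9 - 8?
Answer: -231491/1422 ≈ -162.79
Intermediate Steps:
v = 1
h = -31/79 (h = -62/158 = -62*1/158 = -31/79 ≈ -0.39241)
Q(g) = 1/g
h*415 + Q(18) = -31/79*415 + 1/18 = -12865/79 + 1/18 = -231491/1422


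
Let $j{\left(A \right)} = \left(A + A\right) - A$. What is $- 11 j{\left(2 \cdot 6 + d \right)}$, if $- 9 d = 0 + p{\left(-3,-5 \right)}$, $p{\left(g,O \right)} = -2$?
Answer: $- \frac{1210}{9} \approx -134.44$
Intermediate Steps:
$d = \frac{2}{9}$ ($d = - \frac{0 - 2}{9} = \left(- \frac{1}{9}\right) \left(-2\right) = \frac{2}{9} \approx 0.22222$)
$j{\left(A \right)} = A$ ($j{\left(A \right)} = 2 A - A = A$)
$- 11 j{\left(2 \cdot 6 + d \right)} = - 11 \left(2 \cdot 6 + \frac{2}{9}\right) = - 11 \left(12 + \frac{2}{9}\right) = \left(-11\right) \frac{110}{9} = - \frac{1210}{9}$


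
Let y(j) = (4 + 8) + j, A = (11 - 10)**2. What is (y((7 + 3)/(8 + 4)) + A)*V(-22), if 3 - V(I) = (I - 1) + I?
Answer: 664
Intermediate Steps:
A = 1 (A = 1**2 = 1)
V(I) = 4 - 2*I (V(I) = 3 - ((I - 1) + I) = 3 - ((-1 + I) + I) = 3 - (-1 + 2*I) = 3 + (1 - 2*I) = 4 - 2*I)
y(j) = 12 + j
(y((7 + 3)/(8 + 4)) + A)*V(-22) = ((12 + (7 + 3)/(8 + 4)) + 1)*(4 - 2*(-22)) = ((12 + 10/12) + 1)*(4 + 44) = ((12 + 10*(1/12)) + 1)*48 = ((12 + 5/6) + 1)*48 = (77/6 + 1)*48 = (83/6)*48 = 664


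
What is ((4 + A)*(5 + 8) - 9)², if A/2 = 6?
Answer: 39601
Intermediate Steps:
A = 12 (A = 2*6 = 12)
((4 + A)*(5 + 8) - 9)² = ((4 + 12)*(5 + 8) - 9)² = (16*13 - 9)² = (208 - 9)² = 199² = 39601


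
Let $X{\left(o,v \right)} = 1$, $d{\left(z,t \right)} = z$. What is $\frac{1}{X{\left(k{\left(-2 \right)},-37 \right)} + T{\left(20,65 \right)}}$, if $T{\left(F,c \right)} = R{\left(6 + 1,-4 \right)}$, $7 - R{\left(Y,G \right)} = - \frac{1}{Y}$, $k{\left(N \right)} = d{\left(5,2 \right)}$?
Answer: $\frac{7}{57} \approx 0.12281$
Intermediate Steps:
$k{\left(N \right)} = 5$
$R{\left(Y,G \right)} = 7 + \frac{1}{Y}$ ($R{\left(Y,G \right)} = 7 - - \frac{1}{Y} = 7 + \frac{1}{Y}$)
$T{\left(F,c \right)} = \frac{50}{7}$ ($T{\left(F,c \right)} = 7 + \frac{1}{6 + 1} = 7 + \frac{1}{7} = \frac{50}{7}$)
$\frac{1}{X{\left(k{\left(-2 \right)},-37 \right)} + T{\left(20,65 \right)}} = \frac{1}{1 + \frac{50}{7}} = \frac{1}{\frac{57}{7}} = \frac{7}{57}$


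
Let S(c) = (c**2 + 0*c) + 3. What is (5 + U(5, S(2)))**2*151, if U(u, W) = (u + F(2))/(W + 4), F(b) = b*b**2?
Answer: 698224/121 ≈ 5770.4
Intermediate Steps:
F(b) = b**3
S(c) = 3 + c**2 (S(c) = (c**2 + 0) + 3 = c**2 + 3 = 3 + c**2)
U(u, W) = (8 + u)/(4 + W) (U(u, W) = (u + 2**3)/(W + 4) = (u + 8)/(4 + W) = (8 + u)/(4 + W))
(5 + U(5, S(2)))**2*151 = (5 + (8 + 5)/(4 + (3 + 2**2)))**2*151 = (5 + 13/(4 + (3 + 4)))**2*151 = (5 + 13/(4 + 7))**2*151 = (5 + 13/11)**2*151 = (68/11)**2*151 = (4624/121)*151 = 698224/121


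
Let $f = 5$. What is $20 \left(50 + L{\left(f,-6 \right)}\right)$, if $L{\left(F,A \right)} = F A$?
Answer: $400$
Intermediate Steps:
$L{\left(F,A \right)} = A F$
$20 \left(50 + L{\left(f,-6 \right)}\right) = 20 \left(50 - 30\right) = 20 \cdot 20 = 400$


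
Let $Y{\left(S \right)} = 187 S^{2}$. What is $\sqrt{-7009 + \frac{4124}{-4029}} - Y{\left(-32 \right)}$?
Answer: $-191488 + \frac{i \sqrt{113792598165}}{4029} \approx -1.9149 \cdot 10^{5} + 83.726 i$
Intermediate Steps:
$\sqrt{-7009 + \frac{4124}{-4029}} - Y{\left(-32 \right)} = \sqrt{-7009 + \frac{4124}{-4029}} - 187 \left(-32\right)^{2} = \sqrt{-7009 + 4124 \left(- \frac{1}{4029}\right)} - 187 \cdot 1024 = \sqrt{-7009 - \frac{4124}{4029}} - 191488 = \sqrt{- \frac{28243385}{4029}} - 191488 = \frac{i \sqrt{113792598165}}{4029} - 191488 = -191488 + \frac{i \sqrt{113792598165}}{4029}$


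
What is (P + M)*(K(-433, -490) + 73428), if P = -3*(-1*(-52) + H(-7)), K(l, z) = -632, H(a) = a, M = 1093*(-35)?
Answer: -2794638440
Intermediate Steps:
M = -38255
P = -135 (P = -3*(-1*(-52) - 7) = -3*(52 - 7) = -3*45 = -135)
(P + M)*(K(-433, -490) + 73428) = (-135 - 38255)*(-632 + 73428) = -38390*72796 = -2794638440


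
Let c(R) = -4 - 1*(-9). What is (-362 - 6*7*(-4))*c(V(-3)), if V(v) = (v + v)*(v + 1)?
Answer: -970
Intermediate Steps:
V(v) = 2*v*(1 + v) (V(v) = (2*v)*(1 + v) = 2*v*(1 + v))
c(R) = 5 (c(R) = -4 + 9 = 5)
(-362 - 6*7*(-4))*c(V(-3)) = (-362 - 6*7*(-4))*5 = (-362 - 42*(-4))*5 = (-362 + 168)*5 = -194*5 = -970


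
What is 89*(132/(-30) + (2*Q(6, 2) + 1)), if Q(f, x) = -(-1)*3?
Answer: 1157/5 ≈ 231.40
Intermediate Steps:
Q(f, x) = 3 (Q(f, x) = -1*(-3) = 3)
89*(132/(-30) + (2*Q(6, 2) + 1)) = 89*(132/(-30) + (2*3 + 1)) = 89*(132*(-1/30) + (6 + 1)) = 89*(-22/5 + 7) = 89*(13/5) = 1157/5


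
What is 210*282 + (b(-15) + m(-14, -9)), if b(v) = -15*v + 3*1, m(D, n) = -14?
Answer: 59434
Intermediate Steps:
b(v) = 3 - 15*v (b(v) = -15*v + 3 = 3 - 15*v)
210*282 + (b(-15) + m(-14, -9)) = 210*282 + ((3 - 15*(-15)) - 14) = 59220 + ((3 + 225) - 14) = 59220 + (228 - 14) = 59220 + 214 = 59434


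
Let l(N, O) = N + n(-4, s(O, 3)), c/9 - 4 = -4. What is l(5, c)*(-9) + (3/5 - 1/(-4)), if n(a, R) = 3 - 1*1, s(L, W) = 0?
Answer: -1243/20 ≈ -62.150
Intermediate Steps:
n(a, R) = 2 (n(a, R) = 3 - 1 = 2)
c = 0 (c = 36 + 9*(-4) = 36 - 36 = 0)
l(N, O) = 2 + N (l(N, O) = N + 2 = 2 + N)
l(5, c)*(-9) + (3/5 - 1/(-4)) = (2 + 5)*(-9) + (3/5 - 1/(-4)) = 7*(-9) + (3*(⅕) - 1*(-¼)) = -63 + (⅗ + ¼) = -63 + 17/20 = -1243/20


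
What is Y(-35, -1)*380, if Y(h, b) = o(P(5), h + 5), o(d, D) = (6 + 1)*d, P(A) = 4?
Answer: 10640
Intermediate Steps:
o(d, D) = 7*d
Y(h, b) = 28 (Y(h, b) = 7*4 = 28)
Y(-35, -1)*380 = 28*380 = 10640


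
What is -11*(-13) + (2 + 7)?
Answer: 152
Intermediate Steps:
-11*(-13) + (2 + 7) = 143 + 9 = 152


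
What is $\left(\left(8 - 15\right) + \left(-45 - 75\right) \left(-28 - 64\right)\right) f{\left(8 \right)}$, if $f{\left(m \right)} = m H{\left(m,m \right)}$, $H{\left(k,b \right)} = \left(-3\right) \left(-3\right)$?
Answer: $794376$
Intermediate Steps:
$H{\left(k,b \right)} = 9$
$f{\left(m \right)} = 9 m$ ($f{\left(m \right)} = m 9 = 9 m$)
$\left(\left(8 - 15\right) + \left(-45 - 75\right) \left(-28 - 64\right)\right) f{\left(8 \right)} = \left(\left(8 - 15\right) + \left(-45 - 75\right) \left(-28 - 64\right)\right) 9 \cdot 8 = \left(\left(8 - 15\right) - -11040\right) 72 = \left(-7 + 11040\right) 72 = 11033 \cdot 72 = 794376$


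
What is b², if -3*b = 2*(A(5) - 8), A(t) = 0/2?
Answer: 256/9 ≈ 28.444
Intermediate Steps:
A(t) = 0 (A(t) = 0*(½) = 0)
b = 16/3 (b = -2*(0 - 8)/3 = -2*(-8)/3 = -⅓*(-16) = 16/3 ≈ 5.3333)
b² = (16/3)² = 256/9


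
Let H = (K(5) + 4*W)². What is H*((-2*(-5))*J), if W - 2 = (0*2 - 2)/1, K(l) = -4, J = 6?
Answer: 960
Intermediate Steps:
W = 0 (W = 2 + (0*2 - 2)/1 = 2 + (0 - 2)*1 = 2 - 2*1 = 2 - 2 = 0)
H = 16 (H = (-4 + 4*0)² = (-4 + 0)² = (-4)² = 16)
H*((-2*(-5))*J) = 16*(-2*(-5)*6) = 16*(10*6) = 16*60 = 960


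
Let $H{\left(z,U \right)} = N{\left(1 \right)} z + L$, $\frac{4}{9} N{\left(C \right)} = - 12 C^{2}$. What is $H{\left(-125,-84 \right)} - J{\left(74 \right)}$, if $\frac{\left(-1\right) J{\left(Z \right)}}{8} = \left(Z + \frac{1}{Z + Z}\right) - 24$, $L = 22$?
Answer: $\frac{140491}{37} \approx 3797.1$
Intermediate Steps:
$N{\left(C \right)} = - 27 C^{2}$ ($N{\left(C \right)} = \frac{9 \left(- 12 C^{2}\right)}{4} = - 27 C^{2}$)
$H{\left(z,U \right)} = 22 - 27 z$ ($H{\left(z,U \right)} = - 27 \cdot 1^{2} z + 22 = \left(-27\right) 1 z + 22 = - 27 z + 22 = 22 - 27 z$)
$J{\left(Z \right)} = 192 - 8 Z - \frac{4}{Z}$ ($J{\left(Z \right)} = - 8 \left(\left(Z + \frac{1}{Z + Z}\right) - 24\right) = - 8 \left(\left(Z + \frac{1}{2 Z}\right) - 24\right) = - 8 \left(-24 + Z + \frac{1}{2 Z}\right) = 192 - 8 Z - \frac{4}{Z}$)
$H{\left(-125,-84 \right)} - J{\left(74 \right)} = \left(22 - -3375\right) - \left(192 - 592 - \frac{4}{74}\right) = \left(22 + 3375\right) - \left(192 - 592 - \frac{2}{37}\right) = 3397 - \left(192 - 592 - \frac{2}{37}\right) = 3397 - - \frac{14802}{37} = 3397 + \frac{14802}{37} = \frac{140491}{37}$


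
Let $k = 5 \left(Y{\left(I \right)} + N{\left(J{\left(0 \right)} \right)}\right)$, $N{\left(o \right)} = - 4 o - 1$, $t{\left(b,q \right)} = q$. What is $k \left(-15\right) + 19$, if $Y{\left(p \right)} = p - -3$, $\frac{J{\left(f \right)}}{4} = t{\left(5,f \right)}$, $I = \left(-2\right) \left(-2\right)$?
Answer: $-431$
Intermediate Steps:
$I = 4$
$J{\left(f \right)} = 4 f$
$N{\left(o \right)} = -1 - 4 o$
$Y{\left(p \right)} = 3 + p$ ($Y{\left(p \right)} = p + 3 = 3 + p$)
$k = 30$ ($k = 5 \left(\left(3 + 4\right) - \left(1 + 4 \cdot 4 \cdot 0\right)\right) = 5 \left(7 - 1\right) = 5 \cdot 6 = 30$)
$k \left(-15\right) + 19 = 30 \left(-15\right) + 19 = -450 + 19 = -431$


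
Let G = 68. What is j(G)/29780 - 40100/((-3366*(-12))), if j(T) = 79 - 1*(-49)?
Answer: -74312989/75179610 ≈ -0.98847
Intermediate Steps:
j(T) = 128 (j(T) = 79 + 49 = 128)
j(G)/29780 - 40100/((-3366*(-12))) = 128/29780 - 40100/((-3366*(-12))) = 128*(1/29780) - 40100/40392 = 32/7445 - 40100*1/40392 = 32/7445 - 10025/10098 = -74312989/75179610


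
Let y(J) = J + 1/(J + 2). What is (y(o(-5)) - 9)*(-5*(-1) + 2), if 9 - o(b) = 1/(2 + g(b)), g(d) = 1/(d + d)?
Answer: -11403/3781 ≈ -3.0159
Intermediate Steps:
g(d) = 1/(2*d)
o(b) = 9 - 1/(2 + 1/(2*b))
y(J) = J + 1/(2 + J)
(y(o(-5)) - 9)*(-5*(-1) + 2) = ((1 + ((9 + 34*(-5))/(1 + 4*(-5)))² + 2*((9 + 34*(-5))/(1 + 4*(-5))))/(2 + (9 + 34*(-5))/(1 + 4*(-5))) - 9)*(-5*(-1) + 2) = ((1 + ((9 - 170)/(1 - 20))² + 2*((9 - 170)/(1 - 20)))/(2 + (9 - 170)/(1 - 20)) - 9)*(5 + 2) = ((1 + (-161/(-19))² + 2*(-161/(-19)))/(2 - 161/(-19)) - 9)*7 = ((1 + (-1/19*(-161))² + 2*(-1/19*(-161)))/(2 - 1/19*(-161)) - 9)*7 = ((1 + (161/19)² + 2*(161/19))/(2 + 161/19) - 9)*7 = ((1 + 25921/361 + 322/19)/(199/19) - 9)*7 = ((19/199)*(32400/361) - 9)*7 = (32400/3781 - 9)*7 = -1629/3781*7 = -11403/3781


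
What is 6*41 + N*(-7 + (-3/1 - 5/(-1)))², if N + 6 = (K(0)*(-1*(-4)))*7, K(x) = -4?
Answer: -2704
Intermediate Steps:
N = -118 (N = -6 - (-4)*(-4)*7 = -6 - 4*4*7 = -6 - 16*7 = -6 - 112 = -118)
6*41 + N*(-7 + (-3/1 - 5/(-1)))² = 6*41 - 118*(-7 + (-3/1 - 5/(-1)))² = 246 - 118*(-7 + (-3*1 - 5*(-1)))² = 246 - 118*(-7 + (-3 + 5))² = 246 - 118*(-7 + 2)² = 246 - 118*(-5)² = 246 - 118*25 = 246 - 2950 = -2704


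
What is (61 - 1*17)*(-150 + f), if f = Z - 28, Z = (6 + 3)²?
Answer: -4268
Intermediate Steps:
Z = 81 (Z = 9² = 81)
f = 53 (f = 81 - 28 = 53)
(61 - 1*17)*(-150 + f) = (61 - 1*17)*(-150 + 53) = (61 - 17)*(-97) = 44*(-97) = -4268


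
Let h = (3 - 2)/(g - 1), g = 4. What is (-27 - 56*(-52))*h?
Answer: 2885/3 ≈ 961.67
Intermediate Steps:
h = ⅓ (h = (3 - 2)/(4 - 1) = 1/3 = 1*(⅓) = ⅓ ≈ 0.33333)
(-27 - 56*(-52))*h = (-27 - 56*(-52))*(⅓) = (-27 + 2912)*(⅓) = 2885*(⅓) = 2885/3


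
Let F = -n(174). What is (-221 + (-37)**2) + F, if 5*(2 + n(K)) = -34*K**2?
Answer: 1035134/5 ≈ 2.0703e+5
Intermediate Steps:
n(K) = -2 - 34*K**2/5 (n(K) = -2 + (-34*K**2)/5 = -2 - 34*K**2/5)
F = 1029394/5 (F = -(-2 - 34/5*174**2) = -(-2 - 34/5*30276) = -(-2 - 1029384/5) = -1*(-1029394/5) = 1029394/5 ≈ 2.0588e+5)
(-221 + (-37)**2) + F = (-221 + (-37)**2) + 1029394/5 = (-221 + 1369) + 1029394/5 = 1148 + 1029394/5 = 1035134/5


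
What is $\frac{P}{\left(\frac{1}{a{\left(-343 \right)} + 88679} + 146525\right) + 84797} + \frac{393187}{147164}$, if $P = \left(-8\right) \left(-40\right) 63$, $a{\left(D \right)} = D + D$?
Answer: $\frac{8264269954939009}{2995481535355508} \approx 2.7589$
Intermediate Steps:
$a{\left(D \right)} = 2 D$
$P = 20160$ ($P = 320 \cdot 63 = 20160$)
$\frac{P}{\left(\frac{1}{a{\left(-343 \right)} + 88679} + 146525\right) + 84797} + \frac{393187}{147164} = \frac{20160}{\left(\frac{1}{2 \left(-343\right) + 88679} + 146525\right) + 84797} + \frac{393187}{147164} = \frac{20160}{\left(\frac{1}{-686 + 88679} + 146525\right) + 84797} + 393187 \cdot \frac{1}{147164} = \frac{20160}{\left(\frac{1}{87993} + 146525\right) + 84797} + \frac{393187}{147164} = \frac{20160}{\frac{12893174326}{87993} + 84797} + \frac{393187}{147164} = \frac{20160}{\frac{20354716747}{87993}} + \frac{393187}{147164} = 20160 \cdot \frac{87993}{20354716747} + \frac{393187}{147164} = \frac{1773938880}{20354716747} + \frac{393187}{147164} = \frac{8264269954939009}{2995481535355508}$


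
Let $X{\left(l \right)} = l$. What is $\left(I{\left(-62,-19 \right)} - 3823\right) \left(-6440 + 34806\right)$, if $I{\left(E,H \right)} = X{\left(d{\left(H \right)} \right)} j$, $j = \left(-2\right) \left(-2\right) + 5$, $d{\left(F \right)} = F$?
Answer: $-113293804$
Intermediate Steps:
$j = 9$ ($j = 4 + 5 = 9$)
$I{\left(E,H \right)} = 9 H$ ($I{\left(E,H \right)} = H 9 = 9 H$)
$\left(I{\left(-62,-19 \right)} - 3823\right) \left(-6440 + 34806\right) = \left(9 \left(-19\right) - 3823\right) \left(-6440 + 34806\right) = \left(-171 - 3823\right) 28366 = \left(-3994\right) 28366 = -113293804$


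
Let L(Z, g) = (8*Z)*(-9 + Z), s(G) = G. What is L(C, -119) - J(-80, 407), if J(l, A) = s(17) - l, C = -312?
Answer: 801119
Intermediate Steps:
J(l, A) = 17 - l
L(Z, g) = 8*Z*(-9 + Z)
L(C, -119) - J(-80, 407) = 8*(-312)*(-9 - 312) - (17 - 1*(-80)) = 8*(-312)*(-321) - (17 + 80) = 801216 - 1*97 = 801216 - 97 = 801119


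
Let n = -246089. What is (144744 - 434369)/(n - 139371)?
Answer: 57925/77092 ≈ 0.75138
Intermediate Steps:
(144744 - 434369)/(n - 139371) = (144744 - 434369)/(-246089 - 139371) = -289625/(-385460) = -289625*(-1/385460) = 57925/77092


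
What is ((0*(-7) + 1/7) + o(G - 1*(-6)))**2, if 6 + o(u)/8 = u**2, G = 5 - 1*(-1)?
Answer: 59737441/49 ≈ 1.2191e+6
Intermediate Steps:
G = 6 (G = 5 + 1 = 6)
o(u) = -48 + 8*u**2
((0*(-7) + 1/7) + o(G - 1*(-6)))**2 = ((0*(-7) + 1/7) + (-48 + 8*(6 - 1*(-6))**2))**2 = ((0 + 1/7) + (-48 + 8*(6 + 6)**2))**2 = (1/7 + (-48 + 8*12**2))**2 = (1/7 + (-48 + 8*144))**2 = (1/7 + (-48 + 1152))**2 = (1/7 + 1104)**2 = (7729/7)**2 = 59737441/49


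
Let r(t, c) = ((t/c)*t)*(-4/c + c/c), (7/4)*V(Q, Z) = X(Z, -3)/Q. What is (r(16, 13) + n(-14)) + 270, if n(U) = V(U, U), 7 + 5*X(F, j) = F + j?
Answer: 11751942/41405 ≈ 283.83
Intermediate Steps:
X(F, j) = -7/5 + F/5 + j/5 (X(F, j) = -7/5 + (F + j)/5 = -7/5 + (F/5 + j/5) = -7/5 + F/5 + j/5)
V(Q, Z) = 4*(-2 + Z/5)/(7*Q) (V(Q, Z) = 4*((-7/5 + Z/5 + (1/5)*(-3))/Q)/7 = 4*((-7/5 + Z/5 - 3/5)/Q)/7 = 4*((-2 + Z/5)/Q)/7 = 4*(-2 + Z/5)/(7*Q))
n(U) = 4*(-10 + U)/(35*U)
r(t, c) = t**2*(1 - 4/c)/c (r(t, c) = (t**2/c)*(-4/c + 1) = (t**2/c)*(1 - 4/c) = t**2*(1 - 4/c)/c)
(r(16, 13) + n(-14)) + 270 = (16**2*(-4 + 13)/13**2 + (4/35)*(-10 - 14)/(-14)) + 270 = ((1/169)*256*9 + (4/35)*(-1/14)*(-24)) + 270 = (2304/169 + 48/245) + 270 = 572592/41405 + 270 = 11751942/41405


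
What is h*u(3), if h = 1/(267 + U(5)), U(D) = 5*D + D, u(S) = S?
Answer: 1/99 ≈ 0.010101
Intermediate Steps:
U(D) = 6*D
h = 1/297 (h = 1/(267 + 6*5) = 1/(267 + 30) = 1/297 ≈ 0.0033670)
h*u(3) = (1/297)*3 = 1/99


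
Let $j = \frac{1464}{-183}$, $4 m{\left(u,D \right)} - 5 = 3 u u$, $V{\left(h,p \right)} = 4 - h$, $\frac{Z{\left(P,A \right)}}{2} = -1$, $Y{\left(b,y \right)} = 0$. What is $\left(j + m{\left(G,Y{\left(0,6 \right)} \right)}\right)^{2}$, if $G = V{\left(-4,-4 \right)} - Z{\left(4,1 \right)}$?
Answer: $\frac{74529}{16} \approx 4658.1$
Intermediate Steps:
$Z{\left(P,A \right)} = -2$ ($Z{\left(P,A \right)} = 2 \left(-1\right) = -2$)
$G = 10$ ($G = \left(4 - -4\right) - -2 = \left(4 + 4\right) + 2 = 8 + 2 = 10$)
$m{\left(u,D \right)} = \frac{5}{4} + \frac{3 u^{2}}{4}$ ($m{\left(u,D \right)} = \frac{5}{4} + \frac{3 u u}{4} = \frac{5}{4} + \frac{3 u^{2}}{4}$)
$j = -8$ ($j = 1464 \left(- \frac{1}{183}\right) = -8$)
$\left(j + m{\left(G,Y{\left(0,6 \right)} \right)}\right)^{2} = \left(-8 + \left(\frac{5}{4} + \frac{3 \cdot 10^{2}}{4}\right)\right)^{2} = \left(-8 + \left(\frac{5}{4} + \frac{3}{4} \cdot 100\right)\right)^{2} = \left(-8 + \left(\frac{5}{4} + 75\right)\right)^{2} = \left(-8 + \frac{305}{4}\right)^{2} = \left(\frac{273}{4}\right)^{2} = \frac{74529}{16}$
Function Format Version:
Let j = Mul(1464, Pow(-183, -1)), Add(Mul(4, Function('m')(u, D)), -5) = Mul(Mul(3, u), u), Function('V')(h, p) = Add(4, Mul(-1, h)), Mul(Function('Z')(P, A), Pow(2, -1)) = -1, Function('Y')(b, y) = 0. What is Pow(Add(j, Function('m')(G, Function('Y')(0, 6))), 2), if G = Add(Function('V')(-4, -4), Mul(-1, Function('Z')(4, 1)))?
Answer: Rational(74529, 16) ≈ 4658.1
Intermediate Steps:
Function('Z')(P, A) = -2 (Function('Z')(P, A) = Mul(2, -1) = -2)
G = 10 (G = Add(Add(4, Mul(-1, -4)), Mul(-1, -2)) = Add(Add(4, 4), 2) = Add(8, 2) = 10)
Function('m')(u, D) = Add(Rational(5, 4), Mul(Rational(3, 4), Pow(u, 2))) (Function('m')(u, D) = Add(Rational(5, 4), Mul(Rational(1, 4), Mul(Mul(3, u), u))) = Add(Rational(5, 4), Mul(Rational(1, 4), Mul(3, Pow(u, 2)))) = Add(Rational(5, 4), Mul(Rational(3, 4), Pow(u, 2))))
j = -8 (j = Mul(1464, Rational(-1, 183)) = -8)
Pow(Add(j, Function('m')(G, Function('Y')(0, 6))), 2) = Pow(Add(-8, Add(Rational(5, 4), Mul(Rational(3, 4), Pow(10, 2)))), 2) = Pow(Add(-8, Add(Rational(5, 4), Mul(Rational(3, 4), 100))), 2) = Pow(Add(-8, Add(Rational(5, 4), 75)), 2) = Pow(Add(-8, Rational(305, 4)), 2) = Pow(Rational(273, 4), 2) = Rational(74529, 16)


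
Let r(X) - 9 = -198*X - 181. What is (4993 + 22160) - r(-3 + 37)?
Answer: 34057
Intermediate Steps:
r(X) = -172 - 198*X (r(X) = 9 + (-198*X - 181) = 9 + (-181 - 198*X) = -172 - 198*X)
(4993 + 22160) - r(-3 + 37) = (4993 + 22160) - (-172 - 198*(-3 + 37)) = 27153 - (-172 - 198*34) = 27153 - (-172 - 6732) = 27153 - 1*(-6904) = 27153 + 6904 = 34057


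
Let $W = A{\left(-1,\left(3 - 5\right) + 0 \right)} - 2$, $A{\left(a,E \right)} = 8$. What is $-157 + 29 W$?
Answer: $17$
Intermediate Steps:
$W = 6$ ($W = 8 - 2 = 6$)
$-157 + 29 W = -157 + 29 \cdot 6 = -157 + 174 = 17$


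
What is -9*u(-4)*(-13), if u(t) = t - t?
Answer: 0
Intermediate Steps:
u(t) = 0
-9*u(-4)*(-13) = -9*0*(-13) = 0*(-13) = 0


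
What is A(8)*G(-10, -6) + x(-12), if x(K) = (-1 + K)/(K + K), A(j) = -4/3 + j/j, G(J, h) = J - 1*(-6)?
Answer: 15/8 ≈ 1.8750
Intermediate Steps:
G(J, h) = 6 + J (G(J, h) = J + 6 = 6 + J)
A(j) = -⅓ (A(j) = -4*⅓ + 1 = -4/3 + 1 = -⅓)
x(K) = (-1 + K)/(2*K) (x(K) = (-1 + K)/((2*K)) = (-1 + K)*(1/(2*K)) = (-1 + K)/(2*K))
A(8)*G(-10, -6) + x(-12) = -(6 - 10)/3 + (½)*(-1 - 12)/(-12) = -⅓*(-4) + (½)*(-1/12)*(-13) = 4/3 + 13/24 = 15/8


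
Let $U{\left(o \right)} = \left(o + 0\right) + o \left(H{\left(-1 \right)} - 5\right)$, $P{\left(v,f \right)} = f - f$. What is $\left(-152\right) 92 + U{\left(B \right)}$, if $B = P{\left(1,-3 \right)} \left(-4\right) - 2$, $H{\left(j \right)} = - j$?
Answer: $-13978$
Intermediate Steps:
$P{\left(v,f \right)} = 0$
$B = -2$ ($B = 0 \left(-4\right) - 2 = 0 - 2 = -2$)
$U{\left(o \right)} = - 3 o$ ($U{\left(o \right)} = \left(o + 0\right) + o \left(\left(-1\right) \left(-1\right) - 5\right) = o + o \left(1 - 5\right) = o + o \left(-4\right) = o - 4 o = - 3 o$)
$\left(-152\right) 92 + U{\left(B \right)} = \left(-152\right) 92 - -6 = -13984 + 6 = -13978$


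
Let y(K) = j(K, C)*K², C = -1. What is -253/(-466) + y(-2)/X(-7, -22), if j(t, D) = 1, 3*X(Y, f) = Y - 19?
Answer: 493/6058 ≈ 0.081380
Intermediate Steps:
X(Y, f) = -19/3 + Y/3 (X(Y, f) = (Y - 19)/3 = (-19 + Y)/3 = -19/3 + Y/3)
y(K) = K² (y(K) = 1*K² = K²)
-253/(-466) + y(-2)/X(-7, -22) = -253/(-466) + (-2)²/(-19/3 + (⅓)*(-7)) = -253*(-1/466) + 4/(-19/3 - 7/3) = 253/466 + 4/(-26/3) = 253/466 + 4*(-3/26) = 253/466 - 6/13 = 493/6058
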